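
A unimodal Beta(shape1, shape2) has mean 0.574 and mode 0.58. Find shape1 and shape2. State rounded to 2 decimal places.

With s = shape1+shape2: μ = shape1/s and mode = (shape1−1)/(s−2). Eliminating shape1 = μs,
μs − 1 = m(s−2) ⇒ s(μ−m) = 1−2m ⇒ s = -0.16/-0.006 = 26.6667.
So shape1 = μs = 15.31, shape2 = (1−μ)s = 11.36.

shape1 = 15.31, shape2 = 11.36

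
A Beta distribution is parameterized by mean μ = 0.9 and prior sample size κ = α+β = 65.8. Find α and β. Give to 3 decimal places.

α = μκ = 0.9×65.8 = 59.220 and β = (1−μ)κ = 0.1×65.8 = 6.580.

α = 59.220, β = 6.580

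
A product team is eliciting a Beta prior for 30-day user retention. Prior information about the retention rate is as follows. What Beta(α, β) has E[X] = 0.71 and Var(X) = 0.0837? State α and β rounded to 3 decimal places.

Write ν = α+β; then α = μν and Var = μ(1−μ)/(ν+1).
ν = μ(1−μ)/Var − 1 = 0.2059/0.0837 − 1 = 1.4600.
α = 0.71·1.4600 = 1.037, β = 0.29·1.4600 = 0.423.

α = 1.037, β = 0.423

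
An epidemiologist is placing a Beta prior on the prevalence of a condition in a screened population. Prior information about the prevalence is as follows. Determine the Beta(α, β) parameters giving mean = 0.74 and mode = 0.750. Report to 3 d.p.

With s = α+β: μ = α/s and mode = (α−1)/(s−2). Eliminating α = μs,
μs − 1 = m(s−2) ⇒ s(μ−m) = 1−2m ⇒ s = -0.500/-0.010 = 50.0000.
So α = μs = 37.000, β = (1−μ)s = 13.000.

α = 37.000, β = 13.000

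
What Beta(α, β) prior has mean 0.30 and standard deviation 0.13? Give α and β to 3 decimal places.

α = 3.428, β = 7.998

First σ² = 0.0169. Setting α = μn, β = (1−μ)n with n = α+β,
μ(1−μ)/(n+1) = 0.0169 ⇒ n+1 = 0.2100/0.0169 = 12.4260 ⇒ n = 11.4260.
Hence α = 0.30×11.4260 = 3.428, β = 0.70×11.4260 = 7.998.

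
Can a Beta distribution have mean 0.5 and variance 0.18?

For any Beta, Var(X) < E[X]·(1−E[X]).
Here μ(1−μ) = 0.5×0.5 = 0.25, and 0.18 < 0.25.

Yes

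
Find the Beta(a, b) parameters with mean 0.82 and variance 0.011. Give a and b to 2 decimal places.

a = 10.18, b = 2.24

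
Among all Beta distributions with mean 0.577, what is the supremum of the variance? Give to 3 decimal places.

Var = μ(1−μ)/(α+β+1), which approaches μ(1−μ) as α+β → 0.
So the supremum is μ(1−μ) = 0.577×0.423 = 0.244.

0.244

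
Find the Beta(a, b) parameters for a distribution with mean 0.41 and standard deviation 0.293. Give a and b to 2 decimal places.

σ² = 0.293² = 0.085849.
With s = a+b, Var = μ(1−μ)/(s+1), so s+1 = (0.41×0.59)/0.085849 = 2.8177 and s = 1.8177.
a = μs = 0.75, b = (1−μ)s = 1.07.

a = 0.75, b = 1.07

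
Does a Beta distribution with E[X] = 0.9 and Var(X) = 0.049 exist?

A Beta with mean μ has variance μ(1−μ)/(α+β+1) < μ(1−μ).
Here μ(1−μ) = 0.9×0.1 = 0.09, and 0.049 < 0.09.

Yes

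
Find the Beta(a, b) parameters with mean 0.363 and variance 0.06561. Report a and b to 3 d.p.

Let s = a+b. The Beta variance is μ(1−μ)/(s+1).
So s+1 = μ(1−μ)/σ² = (0.363×0.637)/0.06561 = 0.231231/0.06561 = 3.5243, giving s = 2.5243.
Then a = μs = 0.363×2.5243 = 0.916 and b = (1−μ)s = 0.637×2.5243 = 1.608.

a = 0.916, b = 1.608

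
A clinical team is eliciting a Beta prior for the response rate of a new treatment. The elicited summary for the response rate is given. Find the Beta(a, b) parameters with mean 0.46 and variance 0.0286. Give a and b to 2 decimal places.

a = 3.54, b = 4.15

Let s = a+b. The Beta variance is μ(1−μ)/(s+1).
So s+1 = μ(1−μ)/σ² = (0.46×0.54)/0.0286 = 0.2484/0.0286 = 8.6853, giving s = 7.6853.
Then a = μs = 0.46×7.6853 = 3.54 and b = (1−μ)s = 0.54×7.6853 = 4.15.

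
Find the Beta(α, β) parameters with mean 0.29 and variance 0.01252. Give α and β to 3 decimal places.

Write ν = α+β; then α = μν and Var = μ(1−μ)/(ν+1).
ν = μ(1−μ)/Var − 1 = 0.2059/0.01252 − 1 = 15.4457.
α = 0.29·15.4457 = 4.479, β = 0.71·15.4457 = 10.966.

α = 4.479, β = 10.966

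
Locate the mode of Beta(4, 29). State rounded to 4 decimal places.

With α,β > 1, mode = (α−1)/(α+β−2) = 3/31 = 0.0968.

0.0968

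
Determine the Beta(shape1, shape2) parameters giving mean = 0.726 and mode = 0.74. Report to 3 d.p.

shape1 = 24.891, shape2 = 9.394

Let s = shape1+shape2. Mean gives shape1 = μs = 0.726s; mode gives (shape1−1)/(s−2) = 0.74.
Substituting: 0.726s − 1 = 0.74(s−2) = 0.74s − 1.48, so -0.014s = -0.48 and s = 34.2857.
Then shape1 = 0.726×34.2857 = 24.891 and shape2 = s−shape1 = 9.394.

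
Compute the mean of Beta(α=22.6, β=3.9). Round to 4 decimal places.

0.8528

The Beta mean is α/(α+β) = 22.6/(22.6+3.9) = 0.8528.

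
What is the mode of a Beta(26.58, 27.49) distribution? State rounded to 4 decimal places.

0.4913

With α,β > 1, mode = (α−1)/(α+β−2) = 25.58/52.07 = 0.4913.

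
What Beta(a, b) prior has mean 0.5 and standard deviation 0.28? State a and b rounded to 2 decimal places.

a = 1.09, b = 1.09

Variance = 0.28² = 0.0784. The moment-matching identity a+b = μ(1−μ)/Var − 1 gives
a+b = 0.25/0.0784 − 1 = 2.1888, so a = μ·2.1888 = 1.09 and b = (1−μ)·2.1888 = 1.09.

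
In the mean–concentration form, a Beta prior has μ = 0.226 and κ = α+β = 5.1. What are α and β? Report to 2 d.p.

α = 1.15, β = 3.95

Split κ in proportion μ : (1−μ): α = 0.226·5.1 = 1.15, β = 5.1 − 1.15 = 3.95.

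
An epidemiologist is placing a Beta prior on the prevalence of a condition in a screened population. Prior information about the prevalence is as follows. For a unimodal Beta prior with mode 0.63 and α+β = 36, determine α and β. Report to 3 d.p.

α = 22.420, β = 13.580

For α,β>1 the mode is (α−1)/(α+β−2), so α = mode·(κ−2)+1 = 0.63×34+1 = 22.420.
And β = (1−mode)·(κ−2)+1 = 0.37×34+1 = 13.580.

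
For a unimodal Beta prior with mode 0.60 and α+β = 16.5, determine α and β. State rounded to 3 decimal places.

Mode = (α−1)/(κ−2) with κ = α+β, so α−1 = 0.60·14.5 = 8.700.
α = 9.700; β = κ − α = 6.800.

α = 9.700, β = 6.800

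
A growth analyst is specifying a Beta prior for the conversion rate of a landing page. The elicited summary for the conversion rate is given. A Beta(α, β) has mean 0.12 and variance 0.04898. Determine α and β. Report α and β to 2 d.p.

By moment matching, α+β = μ(1−μ)/σ² − 1 = (0.12·0.88)/0.04898 − 1 = 2.1560 − 1 = 1.1560.
Since α/(α+β) = μ, α = 0.12·1.1560 = 0.14 and β = 0.88·1.1560 = 1.02.

α = 0.14, β = 1.02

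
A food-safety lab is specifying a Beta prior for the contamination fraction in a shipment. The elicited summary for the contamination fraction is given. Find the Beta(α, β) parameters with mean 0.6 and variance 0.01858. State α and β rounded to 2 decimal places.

By moment matching, α+β = μ(1−μ)/σ² − 1 = (0.6·0.4)/0.01858 − 1 = 12.9171 − 1 = 11.9171.
Since α/(α+β) = μ, α = 0.6·11.9171 = 7.15 and β = 0.4·11.9171 = 4.77.

α = 7.15, β = 4.77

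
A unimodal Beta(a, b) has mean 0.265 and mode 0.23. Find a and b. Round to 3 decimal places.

Let s = a+b. Mean gives a = μs = 0.265s; mode gives (a−1)/(s−2) = 0.23.
Substituting: 0.265s − 1 = 0.23(s−2) = 0.23s − 0.46, so 0.035s = 0.54 and s = 15.4286.
Then a = 0.265×15.4286 = 4.089 and b = s−a = 11.340.

a = 4.089, b = 11.340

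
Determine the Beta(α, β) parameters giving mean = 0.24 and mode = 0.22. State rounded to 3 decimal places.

α = 6.720, β = 21.280

With s = α+β: μ = α/s and mode = (α−1)/(s−2). Eliminating α = μs,
μs − 1 = m(s−2) ⇒ s(μ−m) = 1−2m ⇒ s = 0.56/0.02 = 28.0000.
So α = μs = 6.720, β = (1−μ)s = 21.280.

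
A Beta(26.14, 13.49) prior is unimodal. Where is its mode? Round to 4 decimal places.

0.6681

With α,β > 1, mode = (α−1)/(α+β−2) = 25.14/37.63 = 0.6681.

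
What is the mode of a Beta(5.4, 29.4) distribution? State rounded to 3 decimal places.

The density x^(α−1)(1−x)^(β−1) is maximised at (α−1)/(α+β−2) = 4.4/32.8 = 0.134.

0.134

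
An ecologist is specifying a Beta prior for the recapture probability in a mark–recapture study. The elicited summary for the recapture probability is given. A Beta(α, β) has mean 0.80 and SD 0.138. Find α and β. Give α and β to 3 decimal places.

α = 5.921, β = 1.480

Variance = 0.138² = 0.019044. The moment-matching identity α+β = μ(1−μ)/Var − 1 gives
α+β = 0.1600/0.019044 − 1 = 7.4016, so α = μ·7.4016 = 5.921 and β = (1−μ)·7.4016 = 1.480.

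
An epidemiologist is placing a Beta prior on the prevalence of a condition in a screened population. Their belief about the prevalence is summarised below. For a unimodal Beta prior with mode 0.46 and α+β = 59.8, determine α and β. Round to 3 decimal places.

α = 27.588, β = 32.212

Since the density peak of Beta(α,β) is at (α−1)/(α+β−2),
α = 1 + 0.46(59.8−2) = 27.588 and β = 59.8 − 27.588 = 32.212.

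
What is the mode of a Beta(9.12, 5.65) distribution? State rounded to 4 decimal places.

0.6359

With α,β > 1, mode = (α−1)/(α+β−2) = 8.12/12.77 = 0.6359.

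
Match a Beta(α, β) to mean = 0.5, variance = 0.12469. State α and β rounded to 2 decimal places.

α = 0.50, β = 0.50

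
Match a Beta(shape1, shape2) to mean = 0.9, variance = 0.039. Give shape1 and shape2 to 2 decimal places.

Write ν = shape1+shape2; then shape1 = μν and Var = μ(1−μ)/(ν+1).
ν = μ(1−μ)/Var − 1 = 0.09/0.039 − 1 = 1.3077.
shape1 = 0.9·1.3077 = 1.18, shape2 = 0.1·1.3077 = 0.13.

shape1 = 1.18, shape2 = 0.13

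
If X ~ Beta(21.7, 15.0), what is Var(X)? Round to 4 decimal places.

0.0064

Var = αβ/[(α+β)²(α+β+1)] = (21.7×15.0)/(36.7²×37.7) = 325.50/50777.753 = 0.0064.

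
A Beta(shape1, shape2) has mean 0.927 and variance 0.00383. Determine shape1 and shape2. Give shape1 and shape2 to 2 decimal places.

shape1 = 15.45, shape2 = 1.22

Let s = shape1+shape2. The Beta variance is μ(1−μ)/(s+1).
So s+1 = μ(1−μ)/σ² = (0.927×0.073)/0.00383 = 0.067671/0.00383 = 17.6687, giving s = 16.6687.
Then shape1 = μs = 0.927×16.6687 = 15.45 and shape2 = (1−μ)s = 0.073×16.6687 = 1.22.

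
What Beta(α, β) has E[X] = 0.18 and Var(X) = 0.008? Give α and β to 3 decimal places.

α = 3.141, β = 14.309

By moment matching, α+β = μ(1−μ)/σ² − 1 = (0.18·0.82)/0.008 − 1 = 18.4500 − 1 = 17.4500.
Since α/(α+β) = μ, α = 0.18·17.4500 = 3.141 and β = 0.82·17.4500 = 14.309.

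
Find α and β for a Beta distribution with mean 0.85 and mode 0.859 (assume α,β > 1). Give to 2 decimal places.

α = 67.81, β = 11.97

Let s = α+β. Mean gives α = μs = 0.85s; mode gives (α−1)/(s−2) = 0.859.
Substituting: 0.85s − 1 = 0.859(s−2) = 0.859s − 1.718, so -0.009s = -0.718 and s = 79.7778.
Then α = 0.85×79.7778 = 67.81 and β = s−α = 11.97.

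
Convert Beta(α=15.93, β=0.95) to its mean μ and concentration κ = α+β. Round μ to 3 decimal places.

μ = 0.944, κ = 16.88

κ = α+β = 15.93+0.95 = 16.88; μ = α/κ = 15.93/16.88 = 0.944.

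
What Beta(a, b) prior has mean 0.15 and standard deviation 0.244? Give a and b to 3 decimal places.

σ² = 0.244² = 0.059536.
With s = a+b, Var = μ(1−μ)/(s+1), so s+1 = (0.15×0.85)/0.059536 = 2.1416 and s = 1.1416.
a = μs = 0.171, b = (1−μ)s = 0.970.

a = 0.171, b = 0.970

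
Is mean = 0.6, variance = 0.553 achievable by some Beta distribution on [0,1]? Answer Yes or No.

No

A Beta with mean μ has variance μ(1−μ)/(α+β+1) < μ(1−μ).
Here μ(1−μ) = 0.6×0.4 = 0.24, and 0.553 ≥ 0.24.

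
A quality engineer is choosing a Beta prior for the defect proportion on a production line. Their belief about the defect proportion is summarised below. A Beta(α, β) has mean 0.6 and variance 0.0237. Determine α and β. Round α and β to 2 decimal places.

By moment matching, α+β = μ(1−μ)/σ² − 1 = (0.6·0.4)/0.0237 − 1 = 10.1266 − 1 = 9.1266.
Since α/(α+β) = μ, α = 0.6·9.1266 = 5.48 and β = 0.4·9.1266 = 3.65.

α = 5.48, β = 3.65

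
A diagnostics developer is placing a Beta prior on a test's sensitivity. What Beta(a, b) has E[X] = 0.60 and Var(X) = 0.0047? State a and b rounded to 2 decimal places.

Write ν = a+b; then a = μν and Var = μ(1−μ)/(ν+1).
ν = μ(1−μ)/Var − 1 = 0.2400/0.0047 − 1 = 50.0638.
a = 0.60·50.0638 = 30.04, b = 0.40·50.0638 = 20.03.

a = 30.04, b = 20.03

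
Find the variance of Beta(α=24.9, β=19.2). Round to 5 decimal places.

0.00545

Var = αβ/[(α+β)²(α+β+1)] = (24.9×19.2)/(44.1²×45.1) = 478.08/87710.931 = 0.00545.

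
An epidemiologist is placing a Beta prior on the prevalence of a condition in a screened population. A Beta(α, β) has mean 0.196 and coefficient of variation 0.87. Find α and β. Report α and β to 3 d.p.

α = 0.866, β = 3.553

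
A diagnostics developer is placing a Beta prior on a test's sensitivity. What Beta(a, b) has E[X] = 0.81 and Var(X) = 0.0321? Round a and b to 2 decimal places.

By moment matching, a+b = μ(1−μ)/σ² − 1 = (0.81·0.19)/0.0321 − 1 = 4.7944 − 1 = 3.7944.
Since a/(a+b) = μ, a = 0.81·3.7944 = 3.07 and b = 0.19·3.7944 = 0.72.

a = 3.07, b = 0.72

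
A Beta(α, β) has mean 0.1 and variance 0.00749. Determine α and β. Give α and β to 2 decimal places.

α = 1.10, β = 9.91

Let s = α+β. The Beta variance is μ(1−μ)/(s+1).
So s+1 = μ(1−μ)/σ² = (0.1×0.9)/0.00749 = 0.09/0.00749 = 12.0160, giving s = 11.0160.
Then α = μs = 0.1×11.0160 = 1.10 and β = (1−μ)s = 0.9×11.0160 = 9.91.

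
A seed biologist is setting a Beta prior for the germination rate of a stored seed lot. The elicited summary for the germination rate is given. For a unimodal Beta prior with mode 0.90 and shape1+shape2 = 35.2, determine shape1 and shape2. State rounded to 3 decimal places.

shape1 = 30.880, shape2 = 4.320

For shape1,shape2>1 the mode is (shape1−1)/(shape1+shape2−2), so shape1 = mode·(κ−2)+1 = 0.90×33.2+1 = 30.880.
And shape2 = (1−mode)·(κ−2)+1 = 0.10×33.2+1 = 4.320.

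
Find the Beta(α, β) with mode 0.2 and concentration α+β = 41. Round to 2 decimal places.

α = 8.80, β = 32.20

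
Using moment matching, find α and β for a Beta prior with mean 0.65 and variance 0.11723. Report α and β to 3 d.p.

By moment matching, α+β = μ(1−μ)/σ² − 1 = (0.65·0.35)/0.11723 − 1 = 1.9406 − 1 = 0.9406.
Since α/(α+β) = μ, α = 0.65·0.9406 = 0.611 and β = 0.35·0.9406 = 0.329.

α = 0.611, β = 0.329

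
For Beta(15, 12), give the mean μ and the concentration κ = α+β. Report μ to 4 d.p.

μ = 0.5556, κ = 27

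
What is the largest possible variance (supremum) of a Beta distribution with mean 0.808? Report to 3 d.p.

Var = μ(1−μ)/(α+β+1), which approaches μ(1−μ) as α+β → 0.
So the supremum is μ(1−μ) = 0.808×0.192 = 0.155.

0.155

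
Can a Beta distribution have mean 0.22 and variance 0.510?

No

A Beta with mean μ has variance μ(1−μ)/(α+β+1) < μ(1−μ).
Here μ(1−μ) = 0.22×0.78 = 0.1716, and 0.510 ≥ 0.1716.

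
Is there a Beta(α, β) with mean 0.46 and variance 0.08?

Yes

For any Beta, Var(X) < E[X]·(1−E[X]).
Here μ(1−μ) = 0.46×0.54 = 0.2484, and 0.08 < 0.2484.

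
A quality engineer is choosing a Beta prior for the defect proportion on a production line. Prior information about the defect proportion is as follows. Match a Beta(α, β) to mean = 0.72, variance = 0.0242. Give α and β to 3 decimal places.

By moment matching, α+β = μ(1−μ)/σ² − 1 = (0.72·0.28)/0.0242 − 1 = 8.3306 − 1 = 7.3306.
Since α/(α+β) = μ, α = 0.72·7.3306 = 5.278 and β = 0.28·7.3306 = 2.053.

α = 5.278, β = 2.053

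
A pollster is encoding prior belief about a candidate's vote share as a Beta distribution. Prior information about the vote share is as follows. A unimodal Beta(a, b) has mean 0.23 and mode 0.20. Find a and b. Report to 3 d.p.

With s = a+b: μ = a/s and mode = (a−1)/(s−2). Eliminating a = μs,
μs − 1 = m(s−2) ⇒ s(μ−m) = 1−2m ⇒ s = 0.60/0.03 = 20.0000.
So a = μs = 4.600, b = (1−μ)s = 15.400.

a = 4.600, b = 15.400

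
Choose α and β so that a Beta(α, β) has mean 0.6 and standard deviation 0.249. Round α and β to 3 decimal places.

First σ² = 0.062001. Setting α = μn, β = (1−μ)n with n = α+β,
μ(1−μ)/(n+1) = 0.062001 ⇒ n+1 = 0.24/0.062001 = 3.8709 ⇒ n = 2.8709.
Hence α = 0.6×2.8709 = 1.723, β = 0.4×2.8709 = 1.148.

α = 1.723, β = 1.148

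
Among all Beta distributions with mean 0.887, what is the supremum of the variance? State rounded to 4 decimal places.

0.1002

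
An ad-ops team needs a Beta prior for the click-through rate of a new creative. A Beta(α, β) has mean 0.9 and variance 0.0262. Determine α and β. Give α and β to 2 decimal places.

Write ν = α+β; then α = μν and Var = μ(1−μ)/(ν+1).
ν = μ(1−μ)/Var − 1 = 0.09/0.0262 − 1 = 2.4351.
α = 0.9·2.4351 = 2.19, β = 0.1·2.4351 = 0.24.

α = 2.19, β = 0.24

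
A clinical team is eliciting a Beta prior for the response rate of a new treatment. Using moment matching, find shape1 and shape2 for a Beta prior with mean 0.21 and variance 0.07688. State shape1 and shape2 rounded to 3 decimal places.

Let s = shape1+shape2. The Beta variance is μ(1−μ)/(s+1).
So s+1 = μ(1−μ)/σ² = (0.21×0.79)/0.07688 = 0.1659/0.07688 = 2.1579, giving s = 1.1579.
Then shape1 = μs = 0.21×1.1579 = 0.243 and shape2 = (1−μ)s = 0.79×1.1579 = 0.915.

shape1 = 0.243, shape2 = 0.915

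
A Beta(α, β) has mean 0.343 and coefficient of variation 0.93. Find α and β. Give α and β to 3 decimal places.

Var = (CV·μ)² = (0.93×0.343)² = 0.101755.
α+β = μ(1−μ)/Var − 1 = 0.225351/0.101755 − 1 = 1.2147.
Thus α = 0.343·1.2147 = 0.417 and β = 0.657·1.2147 = 0.798.

α = 0.417, β = 0.798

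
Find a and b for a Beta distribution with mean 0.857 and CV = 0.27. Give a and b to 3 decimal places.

a = 1.105, b = 0.184

σ = CV·μ = 0.27×0.857 = 0.23139, so σ² = 0.053541.
s+1 = μ(1−μ)/σ² = 0.122551/0.053541 = 2.2889, so s = a+b = 1.2889.
a = μs = 1.105, b = (1−μ)s = 0.184.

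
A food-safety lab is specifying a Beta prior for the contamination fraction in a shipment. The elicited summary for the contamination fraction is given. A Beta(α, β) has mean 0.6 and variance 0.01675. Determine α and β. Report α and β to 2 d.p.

Write ν = α+β; then α = μν and Var = μ(1−μ)/(ν+1).
ν = μ(1−μ)/Var − 1 = 0.24/0.01675 − 1 = 13.3284.
α = 0.6·13.3284 = 8.00, β = 0.4·13.3284 = 5.33.

α = 8.00, β = 5.33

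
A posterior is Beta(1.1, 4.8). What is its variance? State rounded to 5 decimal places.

0.02198

μ = 1.1/5.9 = 0.186441; Var = μ(1−μ)/(α+β+1) = 0.1516806/6.9 = 0.02198.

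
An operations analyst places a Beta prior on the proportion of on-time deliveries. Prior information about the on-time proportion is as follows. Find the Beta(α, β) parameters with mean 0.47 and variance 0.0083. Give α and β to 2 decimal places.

Write ν = α+β; then α = μν and Var = μ(1−μ)/(ν+1).
ν = μ(1−μ)/Var − 1 = 0.2491/0.0083 − 1 = 29.0120.
α = 0.47·29.0120 = 13.64, β = 0.53·29.0120 = 15.38.

α = 13.64, β = 15.38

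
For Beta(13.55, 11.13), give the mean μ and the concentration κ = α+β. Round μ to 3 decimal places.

κ = α+β = 13.55+11.13 = 24.68; μ = α/κ = 13.55/24.68 = 0.549.

μ = 0.549, κ = 24.68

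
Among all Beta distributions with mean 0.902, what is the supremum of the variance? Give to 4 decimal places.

Var = μ(1−μ)/(α+β+1), which approaches μ(1−μ) as α+β → 0.
So the supremum is μ(1−μ) = 0.902×0.098 = 0.0884.

0.0884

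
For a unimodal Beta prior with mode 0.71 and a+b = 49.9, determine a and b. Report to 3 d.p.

a = 35.009, b = 14.891

Since the density peak of Beta(a,b) is at (a−1)/(a+b−2),
a = 1 + 0.71(49.9−2) = 35.009 and b = 49.9 − 35.009 = 14.891.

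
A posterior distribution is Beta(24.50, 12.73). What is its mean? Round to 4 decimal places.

0.6581

E[X] = α/(α+β) = 24.50/37.23 = 0.6581.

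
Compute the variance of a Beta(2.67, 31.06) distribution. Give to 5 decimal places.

0.00210

α+β = 33.73 and αβ = 82.9302, so Var = αβ/[(α+β)²(α+β+1)] = 82.9302/39512.769017 = 0.00210.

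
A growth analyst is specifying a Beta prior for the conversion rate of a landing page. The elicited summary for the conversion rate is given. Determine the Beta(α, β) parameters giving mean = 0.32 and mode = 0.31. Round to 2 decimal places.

α = 12.16, β = 25.84

With s = α+β: μ = α/s and mode = (α−1)/(s−2). Eliminating α = μs,
μs − 1 = m(s−2) ⇒ s(μ−m) = 1−2m ⇒ s = 0.38/0.01 = 38.0000.
So α = μs = 12.16, β = (1−μ)s = 25.84.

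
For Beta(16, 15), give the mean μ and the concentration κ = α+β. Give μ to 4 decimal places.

μ = 0.5161, κ = 31

κ = α+β = 16+15 = 31; μ = α/κ = 16/31 = 0.5161.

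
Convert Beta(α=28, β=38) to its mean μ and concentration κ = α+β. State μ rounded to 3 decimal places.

κ = α+β = 28+38 = 66; μ = α/κ = 28/66 = 0.424.

μ = 0.424, κ = 66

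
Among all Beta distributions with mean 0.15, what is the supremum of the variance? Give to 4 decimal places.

0.1275

For fixed mean μ the Beta variance is μ(1−μ)/(α+β+1), increasing as α+β decreases.
Its least upper bound (not attained) is μ(1−μ) = 0.15·0.85 = 0.1275.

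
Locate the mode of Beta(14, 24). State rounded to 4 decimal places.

0.3611

The density x^(α−1)(1−x)^(β−1) is maximised at (α−1)/(α+β−2) = 13/36 = 0.3611.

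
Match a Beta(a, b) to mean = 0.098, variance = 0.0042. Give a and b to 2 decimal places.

a = 1.96, b = 18.08

Let s = a+b. The Beta variance is μ(1−μ)/(s+1).
So s+1 = μ(1−μ)/σ² = (0.098×0.902)/0.0042 = 0.088396/0.0042 = 21.0467, giving s = 20.0467.
Then a = μs = 0.098×20.0467 = 1.96 and b = (1−μ)s = 0.902×20.0467 = 18.08.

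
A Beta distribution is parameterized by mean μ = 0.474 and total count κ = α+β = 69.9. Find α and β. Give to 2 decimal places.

α = 33.13, β = 36.77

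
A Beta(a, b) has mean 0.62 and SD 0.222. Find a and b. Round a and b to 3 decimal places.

a = 2.344, b = 1.437

Variance = 0.222² = 0.049284. The moment-matching identity a+b = μ(1−μ)/Var − 1 gives
a+b = 0.2356/0.049284 − 1 = 3.7805, so a = μ·3.7805 = 2.344 and b = (1−μ)·3.7805 = 1.437.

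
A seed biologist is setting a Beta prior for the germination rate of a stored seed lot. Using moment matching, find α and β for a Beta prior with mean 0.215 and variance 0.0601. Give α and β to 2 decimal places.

By moment matching, α+β = μ(1−μ)/σ² − 1 = (0.215·0.785)/0.0601 − 1 = 2.8082 − 1 = 1.8082.
Since α/(α+β) = μ, α = 0.215·1.8082 = 0.39 and β = 0.785·1.8082 = 1.42.

α = 0.39, β = 1.42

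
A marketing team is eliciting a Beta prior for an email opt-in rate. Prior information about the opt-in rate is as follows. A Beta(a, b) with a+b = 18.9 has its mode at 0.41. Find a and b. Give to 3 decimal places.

Since the density peak of Beta(a,b) is at (a−1)/(a+b−2),
a = 1 + 0.41(18.9−2) = 7.929 and b = 18.9 − 7.929 = 10.971.

a = 7.929, b = 10.971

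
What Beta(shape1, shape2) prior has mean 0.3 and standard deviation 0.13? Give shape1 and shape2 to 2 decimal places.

shape1 = 3.43, shape2 = 8.00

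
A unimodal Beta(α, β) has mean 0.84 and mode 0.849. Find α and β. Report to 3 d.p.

α = 65.147, β = 12.409

Let s = α+β. Mean gives α = μs = 0.84s; mode gives (α−1)/(s−2) = 0.849.
Substituting: 0.84s − 1 = 0.849(s−2) = 0.849s − 1.698, so -0.009s = -0.698 and s = 77.5556.
Then α = 0.84×77.5556 = 65.147 and β = s−α = 12.409.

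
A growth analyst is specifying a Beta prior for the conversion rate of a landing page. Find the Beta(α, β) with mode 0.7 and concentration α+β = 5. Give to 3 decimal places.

α = 3.100, β = 1.900

Mode = (α−1)/(κ−2) with κ = α+β, so α−1 = 0.7·3 = 2.100.
α = 3.100; β = κ − α = 1.900.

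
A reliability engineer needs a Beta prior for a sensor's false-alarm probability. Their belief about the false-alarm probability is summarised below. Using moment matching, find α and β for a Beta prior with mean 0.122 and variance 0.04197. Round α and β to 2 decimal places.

α = 0.19, β = 1.36

Write ν = α+β; then α = μν and Var = μ(1−μ)/(ν+1).
ν = μ(1−μ)/Var − 1 = 0.107116/0.04197 − 1 = 1.5522.
α = 0.122·1.5522 = 0.19, β = 0.878·1.5522 = 1.36.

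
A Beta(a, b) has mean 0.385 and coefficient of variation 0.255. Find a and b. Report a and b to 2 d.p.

Var = (CV·μ)² = (0.255×0.385)² = 0.009638.
a+b = μ(1−μ)/Var − 1 = 0.236775/0.009638 − 1 = 23.5660.
Thus a = 0.385·23.5660 = 9.07 and b = 0.615·23.5660 = 14.49.

a = 9.07, b = 14.49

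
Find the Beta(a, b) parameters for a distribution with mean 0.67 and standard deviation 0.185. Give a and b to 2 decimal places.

First σ² = 0.034225. Setting a = μn, b = (1−μ)n with n = a+b,
μ(1−μ)/(n+1) = 0.034225 ⇒ n+1 = 0.2211/0.034225 = 6.4602 ⇒ n = 5.4602.
Hence a = 0.67×5.4602 = 3.66, b = 0.33×5.4602 = 1.80.

a = 3.66, b = 1.80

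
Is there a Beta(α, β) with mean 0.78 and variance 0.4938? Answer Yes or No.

The Beta variance bound is σ² < μ(1−μ).
Here μ(1−μ) = 0.78×0.22 = 0.1716, and 0.4938 ≥ 0.1716.

No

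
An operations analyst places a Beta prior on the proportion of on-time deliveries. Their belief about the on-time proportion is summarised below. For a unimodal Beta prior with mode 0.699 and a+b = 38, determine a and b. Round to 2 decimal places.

a = 26.16, b = 11.84

Since the density peak of Beta(a,b) is at (a−1)/(a+b−2),
a = 1 + 0.699(38−2) = 26.16 and b = 38 − 26.16 = 11.84.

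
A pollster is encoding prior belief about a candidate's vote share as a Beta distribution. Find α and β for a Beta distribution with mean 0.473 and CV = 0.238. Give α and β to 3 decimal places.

α = 8.831, β = 9.839

Var = (CV·μ)² = (0.238×0.473)² = 0.012673.
α+β = μ(1−μ)/Var − 1 = 0.249271/0.012673 − 1 = 18.6696.
Thus α = 0.473·18.6696 = 8.831 and β = 0.527·18.6696 = 9.839.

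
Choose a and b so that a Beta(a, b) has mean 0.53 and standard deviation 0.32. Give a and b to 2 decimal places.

First σ² = 0.1024. Setting a = μn, b = (1−μ)n with n = a+b,
μ(1−μ)/(n+1) = 0.1024 ⇒ n+1 = 0.2491/0.1024 = 2.4326 ⇒ n = 1.4326.
Hence a = 0.53×1.4326 = 0.76, b = 0.47×1.4326 = 0.67.

a = 0.76, b = 0.67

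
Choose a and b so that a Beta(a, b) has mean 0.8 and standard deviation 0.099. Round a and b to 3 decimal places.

a = 12.260, b = 3.065

Variance = 0.099² = 0.009801. The moment-matching identity a+b = μ(1−μ)/Var − 1 gives
a+b = 0.16/0.009801 − 1 = 15.3249, so a = μ·15.3249 = 12.260 and b = (1−μ)·15.3249 = 3.065.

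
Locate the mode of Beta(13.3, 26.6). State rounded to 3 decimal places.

0.325

The density x^(α−1)(1−x)^(β−1) is maximised at (α−1)/(α+β−2) = 12.3/37.9 = 0.325.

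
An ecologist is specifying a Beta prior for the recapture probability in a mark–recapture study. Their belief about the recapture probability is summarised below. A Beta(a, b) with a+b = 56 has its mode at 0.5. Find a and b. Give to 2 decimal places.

a = 28.00, b = 28.00

Since the density peak of Beta(a,b) is at (a−1)/(a+b−2),
a = 1 + 0.5(56−2) = 28.00 and b = 56 − 28.00 = 28.00.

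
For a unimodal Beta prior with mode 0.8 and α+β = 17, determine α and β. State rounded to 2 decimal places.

α = 13.00, β = 4.00

For α,β>1 the mode is (α−1)/(α+β−2), so α = mode·(κ−2)+1 = 0.8×15+1 = 13.00.
And β = (1−mode)·(κ−2)+1 = 0.2×15+1 = 4.00.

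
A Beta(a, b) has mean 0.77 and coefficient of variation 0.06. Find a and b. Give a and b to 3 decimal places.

Var = (CV·μ)² = (0.06×0.77)² = 0.002134.
a+b = μ(1−μ)/Var − 1 = 0.1771/0.002134 − 1 = 81.9726.
Thus a = 0.77·81.9726 = 63.119 and b = 0.23·81.9726 = 18.854.

a = 63.119, b = 18.854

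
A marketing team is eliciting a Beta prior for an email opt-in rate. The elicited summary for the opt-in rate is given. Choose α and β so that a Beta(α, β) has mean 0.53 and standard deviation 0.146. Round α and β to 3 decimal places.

α = 5.664, β = 5.022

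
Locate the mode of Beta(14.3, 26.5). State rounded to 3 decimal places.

0.343

With α,β > 1, mode = (α−1)/(α+β−2) = 13.3/38.8 = 0.343.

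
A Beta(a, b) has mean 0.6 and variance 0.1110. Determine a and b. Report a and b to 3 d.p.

Let s = a+b. The Beta variance is μ(1−μ)/(s+1).
So s+1 = μ(1−μ)/σ² = (0.6×0.4)/0.1110 = 0.24/0.1110 = 2.1622, giving s = 1.1622.
Then a = μs = 0.6×1.1622 = 0.697 and b = (1−μ)s = 0.4×1.1622 = 0.465.

a = 0.697, b = 0.465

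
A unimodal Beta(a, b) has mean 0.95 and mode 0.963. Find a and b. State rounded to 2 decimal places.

a = 67.67, b = 3.56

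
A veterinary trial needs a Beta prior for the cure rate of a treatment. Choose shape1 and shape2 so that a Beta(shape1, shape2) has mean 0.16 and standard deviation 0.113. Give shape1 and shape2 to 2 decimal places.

shape1 = 1.52, shape2 = 8.00

First σ² = 0.012769. Setting shape1 = μn, shape2 = (1−μ)n with n = shape1+shape2,
μ(1−μ)/(n+1) = 0.012769 ⇒ n+1 = 0.1344/0.012769 = 10.5255 ⇒ n = 9.5255.
Hence shape1 = 0.16×9.5255 = 1.52, shape2 = 0.84×9.5255 = 8.00.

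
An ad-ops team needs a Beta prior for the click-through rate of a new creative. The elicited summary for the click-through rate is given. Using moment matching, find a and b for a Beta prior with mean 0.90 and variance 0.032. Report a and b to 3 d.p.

By moment matching, a+b = μ(1−μ)/σ² − 1 = (0.90·0.10)/0.032 − 1 = 2.8125 − 1 = 1.8125.
Since a/(a+b) = μ, a = 0.90·1.8125 = 1.631 and b = 0.10·1.8125 = 0.181.

a = 1.631, b = 0.181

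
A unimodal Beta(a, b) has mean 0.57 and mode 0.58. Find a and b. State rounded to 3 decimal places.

a = 9.120, b = 6.880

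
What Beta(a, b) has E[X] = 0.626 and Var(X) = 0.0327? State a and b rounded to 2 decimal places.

Let s = a+b. The Beta variance is μ(1−μ)/(s+1).
So s+1 = μ(1−μ)/σ² = (0.626×0.374)/0.0327 = 0.234124/0.0327 = 7.1598, giving s = 6.1598.
Then a = μs = 0.626×6.1598 = 3.86 and b = (1−μ)s = 0.374×6.1598 = 2.30.

a = 3.86, b = 2.30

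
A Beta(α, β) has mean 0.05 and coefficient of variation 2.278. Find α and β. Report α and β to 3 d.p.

α = 0.133, β = 2.528

Var = (CV·μ)² = (2.278×0.05)² = 0.012973.
α+β = μ(1−μ)/Var − 1 = 0.0475/0.012973 − 1 = 2.6614.
Thus α = 0.05·2.6614 = 0.133 and β = 0.95·2.6614 = 2.528.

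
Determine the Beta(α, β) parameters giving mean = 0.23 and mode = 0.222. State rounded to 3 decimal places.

With s = α+β: μ = α/s and mode = (α−1)/(s−2). Eliminating α = μs,
μs − 1 = m(s−2) ⇒ s(μ−m) = 1−2m ⇒ s = 0.556/0.008 = 69.5000.
So α = μs = 15.985, β = (1−μ)s = 53.515.

α = 15.985, β = 53.515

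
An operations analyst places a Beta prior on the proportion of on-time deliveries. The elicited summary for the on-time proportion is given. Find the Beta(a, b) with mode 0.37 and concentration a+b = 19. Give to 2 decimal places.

a = 7.29, b = 11.71

Since the density peak of Beta(a,b) is at (a−1)/(a+b−2),
a = 1 + 0.37(19−2) = 7.29 and b = 19 − 7.29 = 11.71.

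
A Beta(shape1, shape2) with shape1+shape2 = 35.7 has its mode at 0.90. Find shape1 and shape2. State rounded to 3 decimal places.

shape1 = 31.330, shape2 = 4.370

Since the density peak of Beta(shape1,shape2) is at (shape1−1)/(shape1+shape2−2),
shape1 = 1 + 0.90(35.7−2) = 31.330 and shape2 = 35.7 − 31.330 = 4.370.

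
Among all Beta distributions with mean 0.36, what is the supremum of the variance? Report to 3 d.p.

For fixed mean μ the Beta variance is μ(1−μ)/(α+β+1), increasing as α+β decreases.
Its least upper bound (not attained) is μ(1−μ) = 0.36·0.64 = 0.230.

0.230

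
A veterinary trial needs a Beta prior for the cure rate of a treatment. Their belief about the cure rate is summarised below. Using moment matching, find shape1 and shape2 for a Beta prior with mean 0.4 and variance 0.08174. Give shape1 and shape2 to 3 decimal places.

shape1 = 0.774, shape2 = 1.162

Write ν = shape1+shape2; then shape1 = μν and Var = μ(1−μ)/(ν+1).
ν = μ(1−μ)/Var − 1 = 0.24/0.08174 − 1 = 1.9361.
shape1 = 0.4·1.9361 = 0.774, shape2 = 0.6·1.9361 = 1.162.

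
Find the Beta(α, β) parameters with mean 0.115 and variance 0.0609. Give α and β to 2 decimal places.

α = 0.08, β = 0.59

By moment matching, α+β = μ(1−μ)/σ² − 1 = (0.115·0.885)/0.0609 − 1 = 1.6712 − 1 = 0.6712.
Since α/(α+β) = μ, α = 0.115·0.6712 = 0.08 and β = 0.885·0.6712 = 0.59.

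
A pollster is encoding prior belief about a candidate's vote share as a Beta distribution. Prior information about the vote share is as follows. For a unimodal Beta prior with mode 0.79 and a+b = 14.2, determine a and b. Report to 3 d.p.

a = 10.638, b = 3.562

Since the density peak of Beta(a,b) is at (a−1)/(a+b−2),
a = 1 + 0.79(14.2−2) = 10.638 and b = 14.2 − 10.638 = 3.562.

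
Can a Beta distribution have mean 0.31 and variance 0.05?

Yes

The Beta variance bound is σ² < μ(1−μ).
Here μ(1−μ) = 0.31×0.69 = 0.2139, and 0.05 < 0.2139.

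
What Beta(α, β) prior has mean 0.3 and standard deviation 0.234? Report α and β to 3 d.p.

Variance = 0.234² = 0.054756. The moment-matching identity α+β = μ(1−μ)/Var − 1 gives
α+β = 0.21/0.054756 − 1 = 2.8352, so α = μ·2.8352 = 0.851 and β = (1−μ)·2.8352 = 1.985.

α = 0.851, β = 1.985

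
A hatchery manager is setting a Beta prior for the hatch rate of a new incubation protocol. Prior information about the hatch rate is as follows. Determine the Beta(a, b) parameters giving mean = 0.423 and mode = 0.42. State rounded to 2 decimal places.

Let s = a+b. Mean gives a = μs = 0.423s; mode gives (a−1)/(s−2) = 0.42.
Substituting: 0.423s − 1 = 0.42(s−2) = 0.42s − 0.84, so 0.003s = 0.16 and s = 53.3333.
Then a = 0.423×53.3333 = 22.56 and b = s−a = 30.77.

a = 22.56, b = 30.77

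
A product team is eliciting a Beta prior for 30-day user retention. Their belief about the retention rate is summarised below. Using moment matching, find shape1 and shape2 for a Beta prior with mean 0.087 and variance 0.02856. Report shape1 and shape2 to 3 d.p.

Let s = shape1+shape2. The Beta variance is μ(1−μ)/(s+1).
So s+1 = μ(1−μ)/σ² = (0.087×0.913)/0.02856 = 0.079431/0.02856 = 2.7812, giving s = 1.7812.
Then shape1 = μs = 0.087×1.7812 = 0.155 and shape2 = (1−μ)s = 0.913×1.7812 = 1.626.

shape1 = 0.155, shape2 = 1.626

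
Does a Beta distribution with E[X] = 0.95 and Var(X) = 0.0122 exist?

Yes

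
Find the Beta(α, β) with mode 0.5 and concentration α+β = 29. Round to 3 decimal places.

α = 14.500, β = 14.500

For α,β>1 the mode is (α−1)/(α+β−2), so α = mode·(κ−2)+1 = 0.5×27+1 = 14.500.
And β = (1−mode)·(κ−2)+1 = 0.5×27+1 = 14.500.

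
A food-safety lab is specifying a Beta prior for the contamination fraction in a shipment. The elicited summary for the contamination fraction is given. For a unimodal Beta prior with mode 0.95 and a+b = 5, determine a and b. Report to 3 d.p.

Since the density peak of Beta(a,b) is at (a−1)/(a+b−2),
a = 1 + 0.95(5−2) = 3.850 and b = 5 − 3.850 = 1.150.

a = 3.850, b = 1.150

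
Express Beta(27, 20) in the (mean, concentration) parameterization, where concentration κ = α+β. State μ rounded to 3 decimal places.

μ = 0.574, κ = 47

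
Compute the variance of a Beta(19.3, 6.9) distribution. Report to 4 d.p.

Var = αβ/[(α+β)²(α+β+1)] = (19.3×6.9)/(26.2²×27.2) = 133.17/18671.168 = 0.0071.

0.0071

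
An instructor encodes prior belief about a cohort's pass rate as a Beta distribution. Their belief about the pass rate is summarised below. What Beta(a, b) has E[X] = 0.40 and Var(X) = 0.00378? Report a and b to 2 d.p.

Let s = a+b. The Beta variance is μ(1−μ)/(s+1).
So s+1 = μ(1−μ)/σ² = (0.40×0.60)/0.00378 = 0.2400/0.00378 = 63.4921, giving s = 62.4921.
Then a = μs = 0.40×62.4921 = 25.00 and b = (1−μ)s = 0.60×62.4921 = 37.50.

a = 25.00, b = 37.50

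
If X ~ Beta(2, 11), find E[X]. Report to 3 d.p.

0.154

E[X] = α/(α+β) = 2/13 = 0.154.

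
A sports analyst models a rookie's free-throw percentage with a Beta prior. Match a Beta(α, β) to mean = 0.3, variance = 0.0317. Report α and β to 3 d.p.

α = 1.687, β = 3.937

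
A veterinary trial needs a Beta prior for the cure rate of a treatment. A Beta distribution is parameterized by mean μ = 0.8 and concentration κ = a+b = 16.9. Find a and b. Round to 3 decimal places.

a = 13.520, b = 3.380

Split κ in proportion μ : (1−μ): a = 0.8·16.9 = 13.520, b = 16.9 − 13.520 = 3.380.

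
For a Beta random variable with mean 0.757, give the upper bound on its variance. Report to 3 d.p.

0.184

Var = μ(1−μ)/(α+β+1), which approaches μ(1−μ) as α+β → 0.
So the supremum is μ(1−μ) = 0.757×0.243 = 0.184.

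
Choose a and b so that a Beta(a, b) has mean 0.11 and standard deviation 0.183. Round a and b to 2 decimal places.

a = 0.21, b = 1.71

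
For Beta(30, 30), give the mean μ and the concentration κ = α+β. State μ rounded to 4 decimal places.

κ = α+β = 30+30 = 60; μ = α/κ = 30/60 = 0.5000.

μ = 0.5000, κ = 60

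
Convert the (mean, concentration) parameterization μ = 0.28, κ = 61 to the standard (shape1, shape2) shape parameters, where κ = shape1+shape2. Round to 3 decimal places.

shape1 = μκ = 0.28×61 = 17.080 and shape2 = (1−μ)κ = 0.72×61 = 43.920.

shape1 = 17.080, shape2 = 43.920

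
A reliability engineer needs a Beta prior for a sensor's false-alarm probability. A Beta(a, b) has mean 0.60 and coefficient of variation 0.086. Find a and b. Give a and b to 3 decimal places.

a = 53.483, b = 35.656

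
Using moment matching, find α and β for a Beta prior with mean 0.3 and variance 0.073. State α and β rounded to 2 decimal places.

α = 0.56, β = 1.31

Write ν = α+β; then α = μν and Var = μ(1−μ)/(ν+1).
ν = μ(1−μ)/Var − 1 = 0.21/0.073 − 1 = 1.8767.
α = 0.3·1.8767 = 0.56, β = 0.7·1.8767 = 1.31.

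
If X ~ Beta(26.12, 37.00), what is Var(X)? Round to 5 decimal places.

0.00378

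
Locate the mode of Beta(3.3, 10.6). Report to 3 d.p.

With α,β > 1, mode = (α−1)/(α+β−2) = 2.3/11.9 = 0.193.

0.193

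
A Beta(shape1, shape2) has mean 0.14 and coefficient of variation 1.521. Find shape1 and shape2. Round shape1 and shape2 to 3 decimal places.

Var = (CV·μ)² = (1.521×0.14)² = 0.045343.
shape1+shape2 = μ(1−μ)/Var − 1 = 0.1204/0.045343 − 1 = 1.6553.
Thus shape1 = 0.14·1.6553 = 0.232 and shape2 = 0.86·1.6553 = 1.424.

shape1 = 0.232, shape2 = 1.424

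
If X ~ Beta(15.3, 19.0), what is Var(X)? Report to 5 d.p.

α+β = 34.3 and αβ = 290.70, so Var = αβ/[(α+β)²(α+β+1)] = 290.70/41530.097 = 0.00700.

0.00700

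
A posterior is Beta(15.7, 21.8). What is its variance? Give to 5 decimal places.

α+β = 37.5 and αβ = 342.26, so Var = αβ/[(α+β)²(α+β+1)] = 342.26/54140.625 = 0.00632.

0.00632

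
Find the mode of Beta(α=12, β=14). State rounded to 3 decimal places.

With α,β > 1, mode = (α−1)/(α+β−2) = 11/24 = 0.458.

0.458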